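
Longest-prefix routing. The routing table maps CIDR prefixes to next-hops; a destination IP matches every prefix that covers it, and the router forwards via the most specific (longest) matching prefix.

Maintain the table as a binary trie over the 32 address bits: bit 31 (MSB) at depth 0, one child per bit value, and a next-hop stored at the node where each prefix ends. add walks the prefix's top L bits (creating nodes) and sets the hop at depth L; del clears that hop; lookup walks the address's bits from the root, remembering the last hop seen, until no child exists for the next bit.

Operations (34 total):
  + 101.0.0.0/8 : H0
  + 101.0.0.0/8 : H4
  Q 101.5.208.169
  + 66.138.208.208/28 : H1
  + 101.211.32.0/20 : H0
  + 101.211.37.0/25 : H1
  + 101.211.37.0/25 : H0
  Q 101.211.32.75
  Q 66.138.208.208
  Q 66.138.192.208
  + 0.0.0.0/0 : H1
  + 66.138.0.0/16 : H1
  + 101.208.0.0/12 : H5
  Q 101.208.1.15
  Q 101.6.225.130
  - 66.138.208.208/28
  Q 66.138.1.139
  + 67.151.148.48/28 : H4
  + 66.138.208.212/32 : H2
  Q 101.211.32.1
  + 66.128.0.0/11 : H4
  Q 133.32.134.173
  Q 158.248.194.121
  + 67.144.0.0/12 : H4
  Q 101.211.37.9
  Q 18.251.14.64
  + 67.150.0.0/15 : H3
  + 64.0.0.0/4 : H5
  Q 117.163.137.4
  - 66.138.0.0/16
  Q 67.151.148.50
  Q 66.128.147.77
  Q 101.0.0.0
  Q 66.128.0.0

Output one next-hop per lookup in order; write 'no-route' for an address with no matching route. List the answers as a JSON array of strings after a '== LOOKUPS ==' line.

Apply in order:
  + 101.0.0.0/8 (H0) depth=8
  + 101.0.0.0/8 (H4) depth=8
  ? 101.5.208.169  path d0:-→d1:-→d2:-→d3:-→d4:-→d5:-→d6:-→d7:-→d8:H4  best=H4
  + 66.138.208.208/28 (H1) depth=28
  + 101.211.32.0/20 (H0) depth=20
  + 101.211.37.0/25 (H1) depth=25
  + 101.211.37.0/25 (H0) depth=25
  ? 101.211.32.75  path d0:-→d1:-→d2:-→d3:-→d4:-→d5:-→d6:-→d7:-→d8:H4→d9:-→d10:-→d11:-→d12:-→d13:-→d14:-→d15:-→d16:-→d17:-→d18:-→d19:-→d20:H0→d21:-  best=H0
  ? 66.138.208.208  path d0:-→d1:-→d2:-→d3:-→d4:-→d5:-→d6:-→d7:-→d8:-→d9:-→d10:-→d11:-→d12:-→d13:-→d14:-→d15:-→d16:-→d17:-→d18:-→d19:-→d20:-→d21:-→d22:-→d23:-→d24:-→d25:-→d26:-→d27:-→d28:H1  best=H1
  ? 66.138.192.208  path d0:-→d1:-→d2:-→d3:-→d4:-→d5:-→d6:-→d7:-→d8:-→d9:-→d10:-→d11:-→d12:-→d13:-→d14:-→d15:-→d16:-→d17:-→d18:-→d19:-  best=no-route
  + 0.0.0.0/0 (H1) depth=0
  + 66.138.0.0/16 (H1) depth=16
  + 101.208.0.0/12 (H5) depth=12
  ? 101.208.1.15  path d0:H1→d1:-→d2:-→d3:-→d4:-→d5:-→d6:-→d7:-→d8:H4→d9:-→d10:-→d11:-→d12:H5→d13:-→d14:-  best=H5
  ? 101.6.225.130  path d0:H1→d1:-→d2:-→d3:-→d4:-→d5:-→d6:-→d7:-→d8:H4  best=H4
  del 66.138.208.208/28 (clear depth 28)
  ? 66.138.1.139  path d0:H1→d1:-→d2:-→d3:-→d4:-→d5:-→d6:-→d7:-→d8:-→d9:-→d10:-→d11:-→d12:-→d13:-→d14:-→d15:-→d16:H1  best=H1
  + 67.151.148.48/28 (H4) depth=28
  + 66.138.208.212/32 (H2) depth=32
  ? 101.211.32.1  path d0:H1→d1:-→d2:-→d3:-→d4:-→d5:-→d6:-→d7:-→d8:H4→d9:-→d10:-→d11:-→d12:H5→d13:-→d14:-→d15:-→d16:-→d17:-→d18:-→d19:-→d20:H0→d21:-  best=H0
  + 66.128.0.0/11 (H4) depth=11
  ? 133.32.134.173  path d0:H1  best=H1
  ? 158.248.194.121  path d0:H1  best=H1
  + 67.144.0.0/12 (H4) depth=12
  ? 101.211.37.9  path d0:H1→d1:-→d2:-→d3:-→d4:-→d5:-→d6:-→d7:-→d8:H4→d9:-→d10:-→d11:-→d12:H5→d13:-→d14:-→d15:-→d16:-→d17:-→d18:-→d19:-→d20:H0→d21:-→d22:-→d23:-→d24:-→d25:H0  best=H0
  ? 18.251.14.64  path d0:H1→d1:-  best=H1
  + 67.150.0.0/15 (H3) depth=15
  + 64.0.0.0/4 (H5) depth=4
  ? 117.163.137.4  path d0:H1→d1:-→d2:-→d3:-  best=H1
  del 66.138.0.0/16 (clear depth 16)
  ? 67.151.148.50  path d0:H1→d1:-→d2:-→d3:-→d4:H5→d5:-→d6:-→d7:-→d8:-→d9:-→d10:-→d11:-→d12:H4→d13:-→d14:-→d15:H3→d16:-→d17:-→d18:-→d19:-→d20:-→d21:-→d22:-→d23:-→d24:-→d25:-→d26:-→d27:-→d28:H4  best=H4
  ? 66.128.147.77  path d0:H1→d1:-→d2:-→d3:-→d4:H5→d5:-→d6:-→d7:-→d8:-→d9:-→d10:-→d11:H4→d12:-  best=H4
  ? 101.0.0.0  path d0:H1→d1:-→d2:-→d3:-→d4:-→d5:-→d6:-→d7:-→d8:H4  best=H4
  ? 66.128.0.0  path d0:H1→d1:-→d2:-→d3:-→d4:H5→d5:-→d6:-→d7:-→d8:-→d9:-→d10:-→d11:H4→d12:-  best=H4

== LOOKUPS ==
["H4","H0","H1","no-route","H5","H4","H1","H0","H1","H1","H0","H1","H1","H4","H4","H4","H4"]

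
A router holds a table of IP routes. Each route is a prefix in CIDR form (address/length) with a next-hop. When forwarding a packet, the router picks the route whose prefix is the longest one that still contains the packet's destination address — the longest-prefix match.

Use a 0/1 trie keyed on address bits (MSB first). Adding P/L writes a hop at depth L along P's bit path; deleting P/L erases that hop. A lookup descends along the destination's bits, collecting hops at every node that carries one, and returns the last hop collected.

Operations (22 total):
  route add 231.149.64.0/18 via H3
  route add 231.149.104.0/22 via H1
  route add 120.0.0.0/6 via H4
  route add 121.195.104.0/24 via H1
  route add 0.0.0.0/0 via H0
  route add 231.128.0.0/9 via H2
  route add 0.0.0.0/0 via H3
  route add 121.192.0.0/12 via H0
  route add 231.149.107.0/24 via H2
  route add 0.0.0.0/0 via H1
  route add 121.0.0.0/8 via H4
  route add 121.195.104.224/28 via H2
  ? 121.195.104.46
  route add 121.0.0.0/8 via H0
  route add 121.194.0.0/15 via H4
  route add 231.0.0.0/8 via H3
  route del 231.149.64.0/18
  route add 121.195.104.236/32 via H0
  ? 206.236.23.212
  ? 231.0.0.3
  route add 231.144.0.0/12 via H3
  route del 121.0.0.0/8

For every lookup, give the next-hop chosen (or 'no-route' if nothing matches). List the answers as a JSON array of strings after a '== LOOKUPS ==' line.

Apply in order:
  add 231.149.64.0/18 -> H3 at depth 18
  add 231.149.104.0/22 -> H1 at depth 22
  add 120.0.0.0/6 -> H4 at depth 6
  add 121.195.104.0/24 -> H1 at depth 24
  add 0.0.0.0/0 -> H0 at depth 0
  add 231.128.0.0/9 -> H2 at depth 9
  add 0.0.0.0/0 -> H3 at depth 0
  add 121.192.0.0/12 -> H0 at depth 12
  add 231.149.107.0/24 -> H2 at depth 24
  add 0.0.0.0/0 -> H1 at depth 0
  add 121.0.0.0/8 -> H4 at depth 8
  add 121.195.104.224/28 -> H2 at depth 28
  ? 121.195.104.46  path d0:H1→d1:-→d2:-→d3:-→d4:-→d5:-→d6:H4→d7:-→d8:H4→d9:-→d10:-→d11:-→d12:H0→d13:-→d14:-→d15:-→d16:-→d17:-→d18:-→d19:-→d20:-→d21:-→d22:-→d23:-→d24:H1  best=H1
  add 121.0.0.0/8 -> H0 at depth 8
  add 121.194.0.0/15 -> H4 at depth 15
  add 231.0.0.0/8 -> H3 at depth 8
  del 231.149.64.0/18 (clear depth 18)
  add 121.195.104.236/32 -> H0 at depth 32
  ? 206.236.23.212  path d0:H1→d1:-→d2:-  best=H1
  ? 231.0.0.3  path d0:H1→d1:-→d2:-→d3:-→d4:-→d5:-→d6:-→d7:-→d8:H3  best=H3
  add 231.144.0.0/12 -> H3 at depth 12
  del 121.0.0.0/8 (clear depth 8)

== LOOKUPS ==
["H1","H1","H3"]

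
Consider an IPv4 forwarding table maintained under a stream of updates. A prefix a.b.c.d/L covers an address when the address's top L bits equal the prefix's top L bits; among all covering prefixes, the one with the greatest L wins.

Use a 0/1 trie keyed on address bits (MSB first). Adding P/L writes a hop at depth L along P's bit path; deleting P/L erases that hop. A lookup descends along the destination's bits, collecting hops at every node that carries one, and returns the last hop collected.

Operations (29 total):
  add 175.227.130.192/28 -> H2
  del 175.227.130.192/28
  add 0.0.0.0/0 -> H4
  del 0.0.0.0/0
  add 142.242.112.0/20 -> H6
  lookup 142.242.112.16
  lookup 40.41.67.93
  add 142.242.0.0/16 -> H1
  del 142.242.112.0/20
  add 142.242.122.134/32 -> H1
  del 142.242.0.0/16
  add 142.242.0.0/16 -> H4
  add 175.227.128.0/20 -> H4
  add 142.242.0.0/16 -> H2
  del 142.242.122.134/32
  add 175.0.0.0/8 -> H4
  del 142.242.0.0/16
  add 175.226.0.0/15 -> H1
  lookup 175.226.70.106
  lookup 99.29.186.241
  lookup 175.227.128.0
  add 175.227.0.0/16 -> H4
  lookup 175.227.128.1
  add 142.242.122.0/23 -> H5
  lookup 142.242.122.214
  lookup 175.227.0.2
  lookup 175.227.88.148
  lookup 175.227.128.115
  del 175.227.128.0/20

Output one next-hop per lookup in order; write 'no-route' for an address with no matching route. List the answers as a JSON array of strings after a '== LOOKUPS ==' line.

Trace:
  + 175.227.130.192/28 (H2) depth=28
  - 175.227.130.192/28 clear@28
  + 0.0.0.0/0 (H4) depth=0
  - 0.0.0.0/0 clear@0
  + 142.242.112.0/20 (H6) depth=20
  Q 142.242.112.16: descend 10001110111100100111 ; hops seen [H6] ; pick H6
  Q 40.41.67.93: descend ε ; hops seen [∅] ; pick no-route
  + 142.242.0.0/16 (H1) depth=16
  - 142.242.112.0/20 clear@20
  + 142.242.122.134/32 (H1) depth=32
  - 142.242.0.0/16 clear@16
  + 142.242.0.0/16 (H4) depth=16
  + 175.227.128.0/20 (H4) depth=20
  + 142.242.0.0/16 (H2) depth=16
  - 142.242.122.134/32 clear@32
  + 175.0.0.0/8 (H4) depth=8
  - 142.242.0.0/16 clear@16
  + 175.226.0.0/15 (H1) depth=15
  Q 175.226.70.106: descend 101011111110001 ; hops seen [H4,H1] ; pick H1
  Q 99.29.186.241: descend ε ; hops seen [∅] ; pick no-route
  Q 175.227.128.0: descend 1010111111100011100000 ; hops seen [H4,H1,H4] ; pick H4
  + 175.227.0.0/16 (H4) depth=16
  Q 175.227.128.1: descend 1010111111100011100000 ; hops seen [H4,H1,H4,H4] ; pick H4
  + 142.242.122.0/23 (H5) depth=23
  Q 142.242.122.214: descend 1000111011110010011110101 ; hops seen [H5] ; pick H5
  Q 175.227.0.2: descend 1010111111100011 ; hops seen [H4,H1,H4] ; pick H4
  Q 175.227.88.148: descend 1010111111100011 ; hops seen [H4,H1,H4] ; pick H4
  Q 175.227.128.115: descend 1010111111100011100000 ; hops seen [H4,H1,H4,H4] ; pick H4
  - 175.227.128.0/20 clear@20

== LOOKUPS ==
["H6","no-route","H1","no-route","H4","H4","H5","H4","H4","H4"]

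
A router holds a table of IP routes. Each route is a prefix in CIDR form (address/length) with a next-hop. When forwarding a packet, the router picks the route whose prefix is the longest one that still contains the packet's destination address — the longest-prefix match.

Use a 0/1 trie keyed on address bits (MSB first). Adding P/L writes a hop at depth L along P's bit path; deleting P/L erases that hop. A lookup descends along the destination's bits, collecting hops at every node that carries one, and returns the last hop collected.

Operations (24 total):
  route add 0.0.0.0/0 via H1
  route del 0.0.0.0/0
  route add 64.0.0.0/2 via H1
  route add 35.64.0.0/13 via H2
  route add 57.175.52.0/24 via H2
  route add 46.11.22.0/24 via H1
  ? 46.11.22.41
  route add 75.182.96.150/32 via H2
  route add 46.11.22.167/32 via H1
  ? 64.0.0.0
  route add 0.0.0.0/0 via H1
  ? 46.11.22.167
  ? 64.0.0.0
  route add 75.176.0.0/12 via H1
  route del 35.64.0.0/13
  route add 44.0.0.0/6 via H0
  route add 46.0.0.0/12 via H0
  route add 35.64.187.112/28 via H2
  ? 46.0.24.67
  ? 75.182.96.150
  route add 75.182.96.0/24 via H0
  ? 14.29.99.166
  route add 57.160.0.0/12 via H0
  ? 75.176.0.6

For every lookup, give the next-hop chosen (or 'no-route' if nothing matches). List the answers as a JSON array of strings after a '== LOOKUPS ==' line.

Trace:
  + 0.0.0.0/0 (H1) depth=0
  del 0.0.0.0/0 (clear depth 0)
  + 64.0.0.0/2 (H1) depth=2
  + 35.64.0.0/13 (H2) depth=13
  + 57.175.52.0/24 (H2) depth=24
  + 46.11.22.0/24 (H1) depth=24
  ? 46.11.22.41  path d0:-→d1:-→d2:-→d3:-→d4:-→d5:-→d6:-→d7:-→d8:-→d9:-→d10:-→d11:-→d12:-→d13:-→d14:-→d15:-→d16:-→d17:-→d18:-→d19:-→d20:-→d21:-→d22:-→d23:-→d24:H1  best=H1
  + 75.182.96.150/32 (H2) depth=32
  + 46.11.22.167/32 (H1) depth=32
  ? 64.0.0.0  path d0:-→d1:-→d2:H1→d3:-→d4:-  best=H1
  + 0.0.0.0/0 (H1) depth=0
  ? 46.11.22.167  path d0:H1→d1:-→d2:-→d3:-→d4:-→d5:-→d6:-→d7:-→d8:-→d9:-→d10:-→d11:-→d12:-→d13:-→d14:-→d15:-→d16:-→d17:-→d18:-→d19:-→d20:-→d21:-→d22:-→d23:-→d24:H1→d25:-→d26:-→d27:-→d28:-→d29:-→d30:-→d31:-→d32:H1  best=H1
  ? 64.0.0.0  path d0:H1→d1:-→d2:H1→d3:-→d4:-  best=H1
  + 75.176.0.0/12 (H1) depth=12
  del 35.64.0.0/13 (clear depth 13)
  + 44.0.0.0/6 (H0) depth=6
  + 46.0.0.0/12 (H0) depth=12
  + 35.64.187.112/28 (H2) depth=28
  ? 46.0.24.67  path d0:H1→d1:-→d2:-→d3:-→d4:-→d5:-→d6:H0→d7:-→d8:-→d9:-→d10:-→d11:-→d12:H0  best=H0
  ? 75.182.96.150  path d0:H1→d1:-→d2:H1→d3:-→d4:-→d5:-→d6:-→d7:-→d8:-→d9:-→d10:-→d11:-→d12:H1→d13:-→d14:-→d15:-→d16:-→d17:-→d18:-→d19:-→d20:-→d21:-→d22:-→d23:-→d24:-→d25:-→d26:-→d27:-→d28:-→d29:-→d30:-→d31:-→d32:H2  best=H2
  + 75.182.96.0/24 (H0) depth=24
  ? 14.29.99.166  path d0:H1→d1:-→d2:-  best=H1
  + 57.160.0.0/12 (H0) depth=12
  ? 75.176.0.6  path d0:H1→d1:-→d2:H1→d3:-→d4:-→d5:-→d6:-→d7:-→d8:-→d9:-→d10:-→d11:-→d12:H1→d13:-  best=H1

== LOOKUPS ==
["H1","H1","H1","H1","H0","H2","H1","H1"]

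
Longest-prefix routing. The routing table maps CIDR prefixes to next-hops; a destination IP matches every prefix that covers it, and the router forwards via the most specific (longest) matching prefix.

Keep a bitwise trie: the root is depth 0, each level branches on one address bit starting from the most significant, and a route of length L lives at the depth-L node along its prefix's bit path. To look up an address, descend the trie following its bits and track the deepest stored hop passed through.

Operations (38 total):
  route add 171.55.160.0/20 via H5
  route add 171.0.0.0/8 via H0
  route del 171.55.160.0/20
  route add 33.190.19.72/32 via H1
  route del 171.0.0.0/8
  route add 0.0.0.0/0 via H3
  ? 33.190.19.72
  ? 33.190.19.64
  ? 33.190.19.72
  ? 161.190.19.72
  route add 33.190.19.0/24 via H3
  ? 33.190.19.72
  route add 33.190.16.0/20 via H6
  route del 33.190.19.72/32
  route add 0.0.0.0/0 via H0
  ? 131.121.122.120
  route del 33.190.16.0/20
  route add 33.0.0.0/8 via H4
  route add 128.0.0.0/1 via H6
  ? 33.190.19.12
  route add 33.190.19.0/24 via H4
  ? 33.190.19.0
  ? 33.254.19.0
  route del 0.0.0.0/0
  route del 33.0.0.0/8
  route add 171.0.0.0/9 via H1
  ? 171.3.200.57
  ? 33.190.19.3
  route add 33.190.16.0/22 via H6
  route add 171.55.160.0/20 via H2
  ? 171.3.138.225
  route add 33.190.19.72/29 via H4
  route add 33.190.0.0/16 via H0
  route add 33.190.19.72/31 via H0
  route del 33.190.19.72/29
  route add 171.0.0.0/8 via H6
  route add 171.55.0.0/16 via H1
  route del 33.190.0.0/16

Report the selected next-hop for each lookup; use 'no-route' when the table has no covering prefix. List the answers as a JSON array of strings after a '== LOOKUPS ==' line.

Apply in order:
  add 171.55.160.0/20 -> H5 at depth 20
  add 171.0.0.0/8 -> H0 at depth 8
  - 171.55.160.0/20 clear@20
  add 33.190.19.72/32 -> H1 at depth 32
  - 171.0.0.0/8 clear@8
  add 0.0.0.0/0 -> H3 at depth 0
  Q 33.190.19.72: descend 00100001101111100001001101001000 ; hops seen [H3,H1] ; pick H1
  Q 33.190.19.64: descend 0010000110111110000100110100 ; hops seen [H3] ; pick H3
  Q 33.190.19.72: descend 00100001101111100001001101001000 ; hops seen [H3,H1] ; pick H1
  Q 161.190.19.72: descend 1010 ; hops seen [H3] ; pick H3
  add 33.190.19.0/24 -> H3 at depth 24
  Q 33.190.19.72: descend 00100001101111100001001101001000 ; hops seen [H3,H3,H1] ; pick H1
  add 33.190.16.0/20 -> H6 at depth 20
  - 33.190.19.72/32 clear@32
  add 0.0.0.0/0 -> H0 at depth 0
  Q 131.121.122.120: descend 10 ; hops seen [H0] ; pick H0
  - 33.190.16.0/20 clear@20
  add 33.0.0.0/8 -> H4 at depth 8
  add 128.0.0.0/1 -> H6 at depth 1
  Q 33.190.19.12: descend 0010000110111110000100110 ; hops seen [H0,H4,H3] ; pick H3
  add 33.190.19.0/24 -> H4 at depth 24
  Q 33.190.19.0: descend 0010000110111110000100110 ; hops seen [H0,H4,H4] ; pick H4
  Q 33.254.19.0: descend 001000011 ; hops seen [H0,H4] ; pick H4
  - 0.0.0.0/0 clear@0
  - 33.0.0.0/8 clear@8
  add 171.0.0.0/9 -> H1 at depth 9
  Q 171.3.200.57: descend 1010101100 ; hops seen [H6,H1] ; pick H1
  Q 33.190.19.3: descend 0010000110111110000100110 ; hops seen [H4] ; pick H4
  add 33.190.16.0/22 -> H6 at depth 22
  add 171.55.160.0/20 -> H2 at depth 20
  Q 171.3.138.225: descend 1010101100 ; hops seen [H6,H1] ; pick H1
  add 33.190.19.72/29 -> H4 at depth 29
  add 33.190.0.0/16 -> H0 at depth 16
  add 33.190.19.72/31 -> H0 at depth 31
  - 33.190.19.72/29 clear@29
  add 171.0.0.0/8 -> H6 at depth 8
  add 171.55.0.0/16 -> H1 at depth 16
  - 33.190.0.0/16 clear@16

== LOOKUPS ==
["H1","H3","H1","H3","H1","H0","H3","H4","H4","H1","H4","H1"]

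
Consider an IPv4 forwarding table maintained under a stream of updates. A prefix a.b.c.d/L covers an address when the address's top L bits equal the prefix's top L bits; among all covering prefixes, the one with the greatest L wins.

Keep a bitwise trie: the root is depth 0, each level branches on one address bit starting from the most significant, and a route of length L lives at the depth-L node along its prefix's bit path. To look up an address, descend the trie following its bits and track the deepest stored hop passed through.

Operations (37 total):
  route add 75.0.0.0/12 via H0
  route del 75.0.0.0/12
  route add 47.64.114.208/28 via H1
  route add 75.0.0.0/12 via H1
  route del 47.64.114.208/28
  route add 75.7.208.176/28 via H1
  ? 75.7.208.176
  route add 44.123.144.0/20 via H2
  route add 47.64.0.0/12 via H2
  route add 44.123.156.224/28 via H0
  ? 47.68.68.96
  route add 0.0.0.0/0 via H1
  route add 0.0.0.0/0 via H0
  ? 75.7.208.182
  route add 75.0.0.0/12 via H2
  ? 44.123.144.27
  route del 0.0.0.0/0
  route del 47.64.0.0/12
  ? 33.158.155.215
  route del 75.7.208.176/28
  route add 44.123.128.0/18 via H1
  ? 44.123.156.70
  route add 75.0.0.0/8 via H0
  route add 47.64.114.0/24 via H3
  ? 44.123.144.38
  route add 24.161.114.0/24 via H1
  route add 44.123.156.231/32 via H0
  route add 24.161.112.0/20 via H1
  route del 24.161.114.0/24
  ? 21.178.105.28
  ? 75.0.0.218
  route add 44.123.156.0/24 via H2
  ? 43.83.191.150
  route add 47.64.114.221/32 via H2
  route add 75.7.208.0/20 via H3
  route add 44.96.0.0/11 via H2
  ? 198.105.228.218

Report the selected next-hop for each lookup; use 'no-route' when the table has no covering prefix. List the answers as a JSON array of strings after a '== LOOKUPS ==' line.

Trace:
  add 75.0.0.0/12 -> H0 at depth 12
  - 75.0.0.0/12 clear@12
  add 47.64.114.208/28 -> H1 at depth 28
  add 75.0.0.0/12 -> H1 at depth 12
  - 47.64.114.208/28 clear@28
  add 75.7.208.176/28 -> H1 at depth 28
  lookup 75.7.208.176: bits 0100101100000111110100001011 walk d0:-→d1:-→d2:-→d3:-→d4:-→d5:-→d6:-→d7:-→d8:-→d9:-→d10:-→d11:-→d12:H1→d13:-→d14:-→d15:-→d16:-→d17:-→d18:-→d19:-→d20:-→d21:-→d22:-→d23:-→d24:-→d25:-→d26:-→d27:-→d28:H1 -> H1
  add 44.123.144.0/20 -> H2 at depth 20
  add 47.64.0.0/12 -> H2 at depth 12
  add 44.123.156.224/28 -> H0 at depth 28
  lookup 47.68.68.96: bits 0010111101000 walk d0:-→d1:-→d2:-→d3:-→d4:-→d5:-→d6:-→d7:-→d8:-→d9:-→d10:-→d11:-→d12:H2→d13:- -> H2
  add 0.0.0.0/0 -> H1 at depth 0
  add 0.0.0.0/0 -> H0 at depth 0
  lookup 75.7.208.182: bits 0100101100000111110100001011 walk d0:H0→d1:-→d2:-→d3:-→d4:-→d5:-→d6:-→d7:-→d8:-→d9:-→d10:-→d11:-→d12:H1→d13:-→d14:-→d15:-→d16:-→d17:-→d18:-→d19:-→d20:-→d21:-→d22:-→d23:-→d24:-→d25:-→d26:-→d27:-→d28:H1 -> H1
  add 75.0.0.0/12 -> H2 at depth 12
  lookup 44.123.144.27: bits 00101100011110111001 walk d0:H0→d1:-→d2:-→d3:-→d4:-→d5:-→d6:-→d7:-→d8:-→d9:-→d10:-→d11:-→d12:-→d13:-→d14:-→d15:-→d16:-→d17:-→d18:-→d19:-→d20:H2 -> H2
  - 0.0.0.0/0 clear@0
  - 47.64.0.0/12 clear@12
  lookup 33.158.155.215: bits 0010 walk d0:-→d1:-→d2:-→d3:-→d4:- -> no-route
  - 75.7.208.176/28 clear@28
  add 44.123.128.0/18 -> H1 at depth 18
  lookup 44.123.156.70: bits 001011000111101110011100 walk d0:-→d1:-→d2:-→d3:-→d4:-→d5:-→d6:-→d7:-→d8:-→d9:-→d10:-→d11:-→d12:-→d13:-→d14:-→d15:-→d16:-→d17:-→d18:H1→d19:-→d20:H2→d21:-→d22:-→d23:-→d24:- -> H2
  add 75.0.0.0/8 -> H0 at depth 8
  add 47.64.114.0/24 -> H3 at depth 24
  lookup 44.123.144.38: bits 00101100011110111001 walk d0:-→d1:-→d2:-→d3:-→d4:-→d5:-→d6:-→d7:-→d8:-→d9:-→d10:-→d11:-→d12:-→d13:-→d14:-→d15:-→d16:-→d17:-→d18:H1→d19:-→d20:H2 -> H2
  add 24.161.114.0/24 -> H1 at depth 24
  add 44.123.156.231/32 -> H0 at depth 32
  add 24.161.112.0/20 -> H1 at depth 20
  - 24.161.114.0/24 clear@24
  lookup 21.178.105.28: bits 0001 walk d0:-→d1:-→d2:-→d3:-→d4:- -> no-route
  lookup 75.0.0.218: bits 0100101100000 walk d0:-→d1:-→d2:-→d3:-→d4:-→d5:-→d6:-→d7:-→d8:H0→d9:-→d10:-→d11:-→d12:H2→d13:- -> H2
  add 44.123.156.0/24 -> H2 at depth 24
  lookup 43.83.191.150: bits 00101 walk d0:-→d1:-→d2:-→d3:-→d4:-→d5:- -> no-route
  add 47.64.114.221/32 -> H2 at depth 32
  add 75.7.208.0/20 -> H3 at depth 20
  add 44.96.0.0/11 -> H2 at depth 11
  lookup 198.105.228.218: bits ε walk d0:- -> no-route

== LOOKUPS ==
["H1","H2","H1","H2","no-route","H2","H2","no-route","H2","no-route","no-route"]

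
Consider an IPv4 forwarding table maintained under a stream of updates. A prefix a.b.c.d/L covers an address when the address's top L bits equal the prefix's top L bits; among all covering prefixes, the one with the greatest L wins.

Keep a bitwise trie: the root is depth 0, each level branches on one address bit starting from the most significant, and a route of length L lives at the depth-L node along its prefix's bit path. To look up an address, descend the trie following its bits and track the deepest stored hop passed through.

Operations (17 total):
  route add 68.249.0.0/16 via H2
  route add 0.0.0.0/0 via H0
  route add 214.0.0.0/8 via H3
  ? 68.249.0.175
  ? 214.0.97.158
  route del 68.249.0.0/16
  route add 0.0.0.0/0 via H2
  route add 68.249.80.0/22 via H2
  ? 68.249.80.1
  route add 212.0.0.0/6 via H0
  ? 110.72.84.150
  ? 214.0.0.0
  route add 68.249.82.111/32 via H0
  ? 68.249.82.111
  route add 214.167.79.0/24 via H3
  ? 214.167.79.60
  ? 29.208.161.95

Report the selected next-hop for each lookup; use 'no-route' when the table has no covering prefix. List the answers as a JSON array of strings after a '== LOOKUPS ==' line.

Trace:
  + 68.249.0.0/16 (H2) depth=16
  + 0.0.0.0/0 (H0) depth=0
  + 214.0.0.0/8 (H3) depth=8
  lookup 68.249.0.175: bits 0100010011111001 walk d0:H0→d1:-→d2:-→d3:-→d4:-→d5:-→d6:-→d7:-→d8:-→d9:-→d10:-→d11:-→d12:-→d13:-→d14:-→d15:-→d16:H2 -> H2
  lookup 214.0.97.158: bits 11010110 walk d0:H0→d1:-→d2:-→d3:-→d4:-→d5:-→d6:-→d7:-→d8:H3 -> H3
  - 68.249.0.0/16 clear@16
  + 0.0.0.0/0 (H2) depth=0
  + 68.249.80.0/22 (H2) depth=22
  lookup 68.249.80.1: bits 0100010011111001010100 walk d0:H2→d1:-→d2:-→d3:-→d4:-→d5:-→d6:-→d7:-→d8:-→d9:-→d10:-→d11:-→d12:-→d13:-→d14:-→d15:-→d16:-→d17:-→d18:-→d19:-→d20:-→d21:-→d22:H2 -> H2
  + 212.0.0.0/6 (H0) depth=6
  lookup 110.72.84.150: bits 01 walk d0:H2→d1:-→d2:- -> H2
  lookup 214.0.0.0: bits 11010110 walk d0:H2→d1:-→d2:-→d3:-→d4:-→d5:-→d6:H0→d7:-→d8:H3 -> H3
  + 68.249.82.111/32 (H0) depth=32
  lookup 68.249.82.111: bits 01000100111110010101001001101111 walk d0:H2→d1:-→d2:-→d3:-→d4:-→d5:-→d6:-→d7:-→d8:-→d9:-→d10:-→d11:-→d12:-→d13:-→d14:-→d15:-→d16:-→d17:-→d18:-→d19:-→d20:-→d21:-→d22:H2→d23:-→d24:-→d25:-→d26:-→d27:-→d28:-→d29:-→d30:-→d31:-→d32:H0 -> H0
  + 214.167.79.0/24 (H3) depth=24
  lookup 214.167.79.60: bits 110101101010011101001111 walk d0:H2→d1:-→d2:-→d3:-→d4:-→d5:-→d6:H0→d7:-→d8:H3→d9:-→d10:-→d11:-→d12:-→d13:-→d14:-→d15:-→d16:-→d17:-→d18:-→d19:-→d20:-→d21:-→d22:-→d23:-→d24:H3 -> H3
  lookup 29.208.161.95: bits 0 walk d0:H2→d1:- -> H2

== LOOKUPS ==
["H2","H3","H2","H2","H3","H0","H3","H2"]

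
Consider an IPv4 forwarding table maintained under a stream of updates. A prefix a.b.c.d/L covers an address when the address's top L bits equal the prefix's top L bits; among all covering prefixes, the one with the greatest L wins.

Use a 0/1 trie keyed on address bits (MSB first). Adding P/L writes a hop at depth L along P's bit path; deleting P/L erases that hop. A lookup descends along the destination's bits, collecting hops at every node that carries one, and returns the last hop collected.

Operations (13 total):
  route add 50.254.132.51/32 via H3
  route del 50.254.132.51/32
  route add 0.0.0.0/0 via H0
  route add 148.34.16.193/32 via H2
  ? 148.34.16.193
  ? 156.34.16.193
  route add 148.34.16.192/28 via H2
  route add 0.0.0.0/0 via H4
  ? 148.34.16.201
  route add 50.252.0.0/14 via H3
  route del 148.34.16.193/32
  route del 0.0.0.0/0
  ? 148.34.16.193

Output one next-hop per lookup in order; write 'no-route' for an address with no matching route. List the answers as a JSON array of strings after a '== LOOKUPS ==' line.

Trace:
  add 50.254.132.51/32 -> H3 at depth 32
  - 50.254.132.51/32 clear@32
  add 0.0.0.0/0 -> H0 at depth 0
  add 148.34.16.193/32 -> H2 at depth 32
  lookup 148.34.16.193: bits 10010100001000100001000011000001 walk d0:H0→d1:-→d2:-→d3:-→d4:-→d5:-→d6:-→d7:-→d8:-→d9:-→d10:-→d11:-→d12:-→d13:-→d14:-→d15:-→d16:-→d17:-→d18:-→d19:-→d20:-→d21:-→d22:-→d23:-→d24:-→d25:-→d26:-→d27:-→d28:-→d29:-→d30:-→d31:-→d32:H2 -> H2
  lookup 156.34.16.193: bits 1001 walk d0:H0→d1:-→d2:-→d3:-→d4:- -> H0
  add 148.34.16.192/28 -> H2 at depth 28
  add 0.0.0.0/0 -> H4 at depth 0
  lookup 148.34.16.201: bits 1001010000100010000100001100 walk d0:H4→d1:-→d2:-→d3:-→d4:-→d5:-→d6:-→d7:-→d8:-→d9:-→d10:-→d11:-→d12:-→d13:-→d14:-→d15:-→d16:-→d17:-→d18:-→d19:-→d20:-→d21:-→d22:-→d23:-→d24:-→d25:-→d26:-→d27:-→d28:H2 -> H2
  add 50.252.0.0/14 -> H3 at depth 14
  - 148.34.16.193/32 clear@32
  - 0.0.0.0/0 clear@0
  lookup 148.34.16.193: bits 10010100001000100001000011000001 walk d0:-→d1:-→d2:-→d3:-→d4:-→d5:-→d6:-→d7:-→d8:-→d9:-→d10:-→d11:-→d12:-→d13:-→d14:-→d15:-→d16:-→d17:-→d18:-→d19:-→d20:-→d21:-→d22:-→d23:-→d24:-→d25:-→d26:-→d27:-→d28:H2→d29:-→d30:-→d31:-→d32:- -> H2

== LOOKUPS ==
["H2","H0","H2","H2"]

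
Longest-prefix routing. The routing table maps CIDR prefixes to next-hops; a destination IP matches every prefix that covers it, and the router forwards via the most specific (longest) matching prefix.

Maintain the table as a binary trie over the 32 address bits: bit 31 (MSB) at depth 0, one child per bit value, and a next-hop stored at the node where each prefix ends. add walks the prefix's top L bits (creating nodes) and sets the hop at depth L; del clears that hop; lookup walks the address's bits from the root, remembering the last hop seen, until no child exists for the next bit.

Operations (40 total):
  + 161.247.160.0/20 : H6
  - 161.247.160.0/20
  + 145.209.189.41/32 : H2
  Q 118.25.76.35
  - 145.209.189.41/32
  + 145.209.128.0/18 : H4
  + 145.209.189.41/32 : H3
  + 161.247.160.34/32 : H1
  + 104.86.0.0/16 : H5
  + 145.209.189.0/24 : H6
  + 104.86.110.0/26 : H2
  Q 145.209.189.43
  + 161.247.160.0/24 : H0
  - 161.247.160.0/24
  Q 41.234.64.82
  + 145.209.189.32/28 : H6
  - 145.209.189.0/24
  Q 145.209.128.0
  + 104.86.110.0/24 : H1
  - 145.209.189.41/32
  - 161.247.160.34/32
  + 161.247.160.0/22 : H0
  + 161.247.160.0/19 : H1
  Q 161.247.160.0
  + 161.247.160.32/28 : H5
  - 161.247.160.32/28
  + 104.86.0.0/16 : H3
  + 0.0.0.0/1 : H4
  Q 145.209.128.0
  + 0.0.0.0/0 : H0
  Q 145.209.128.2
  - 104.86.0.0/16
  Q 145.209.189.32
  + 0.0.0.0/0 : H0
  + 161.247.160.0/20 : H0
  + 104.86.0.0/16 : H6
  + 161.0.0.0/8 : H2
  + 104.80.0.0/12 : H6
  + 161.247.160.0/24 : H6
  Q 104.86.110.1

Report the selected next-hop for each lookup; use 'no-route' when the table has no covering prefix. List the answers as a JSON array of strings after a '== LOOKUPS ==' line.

Process each operation:
  + 161.247.160.0/20 (H6) depth=20
  - 161.247.160.0/20 clear@20
  + 145.209.189.41/32 (H2) depth=32
  ? 118.25.76.35  path d0:-  best=no-route
  - 145.209.189.41/32 clear@32
  + 145.209.128.0/18 (H4) depth=18
  + 145.209.189.41/32 (H3) depth=32
  + 161.247.160.34/32 (H1) depth=32
  + 104.86.0.0/16 (H5) depth=16
  + 145.209.189.0/24 (H6) depth=24
  + 104.86.110.0/26 (H2) depth=26
  ? 145.209.189.43  path d0:-→d1:-→d2:-→d3:-→d4:-→d5:-→d6:-→d7:-→d8:-→d9:-→d10:-→d11:-→d12:-→d13:-→d14:-→d15:-→d16:-→d17:-→d18:H4→d19:-→d20:-→d21:-→d22:-→d23:-→d24:H6→d25:-→d26:-→d27:-→d28:-→d29:-→d30:-  best=H6
  + 161.247.160.0/24 (H0) depth=24
  - 161.247.160.0/24 clear@24
  ? 41.234.64.82  path d0:-→d1:-  best=no-route
  + 145.209.189.32/28 (H6) depth=28
  - 145.209.189.0/24 clear@24
  ? 145.209.128.0  path d0:-→d1:-→d2:-→d3:-→d4:-→d5:-→d6:-→d7:-→d8:-→d9:-→d10:-→d11:-→d12:-→d13:-→d14:-→d15:-→d16:-→d17:-→d18:H4  best=H4
  + 104.86.110.0/24 (H1) depth=24
  - 145.209.189.41/32 clear@32
  - 161.247.160.34/32 clear@32
  + 161.247.160.0/22 (H0) depth=22
  + 161.247.160.0/19 (H1) depth=19
  ? 161.247.160.0  path d0:-→d1:-→d2:-→d3:-→d4:-→d5:-→d6:-→d7:-→d8:-→d9:-→d10:-→d11:-→d12:-→d13:-→d14:-→d15:-→d16:-→d17:-→d18:-→d19:H1→d20:-→d21:-→d22:H0→d23:-→d24:-→d25:-→d26:-  best=H0
  + 161.247.160.32/28 (H5) depth=28
  - 161.247.160.32/28 clear@28
  + 104.86.0.0/16 (H3) depth=16
  + 0.0.0.0/1 (H4) depth=1
  ? 145.209.128.0  path d0:-→d1:-→d2:-→d3:-→d4:-→d5:-→d6:-→d7:-→d8:-→d9:-→d10:-→d11:-→d12:-→d13:-→d14:-→d15:-→d16:-→d17:-→d18:H4  best=H4
  + 0.0.0.0/0 (H0) depth=0
  ? 145.209.128.2  path d0:H0→d1:-→d2:-→d3:-→d4:-→d5:-→d6:-→d7:-→d8:-→d9:-→d10:-→d11:-→d12:-→d13:-→d14:-→d15:-→d16:-→d17:-→d18:H4  best=H4
  - 104.86.0.0/16 clear@16
  ? 145.209.189.32  path d0:H0→d1:-→d2:-→d3:-→d4:-→d5:-→d6:-→d7:-→d8:-→d9:-→d10:-→d11:-→d12:-→d13:-→d14:-→d15:-→d16:-→d17:-→d18:H4→d19:-→d20:-→d21:-→d22:-→d23:-→d24:-→d25:-→d26:-→d27:-→d28:H6  best=H6
  + 0.0.0.0/0 (H0) depth=0
  + 161.247.160.0/20 (H0) depth=20
  + 104.86.0.0/16 (H6) depth=16
  + 161.0.0.0/8 (H2) depth=8
  + 104.80.0.0/12 (H6) depth=12
  + 161.247.160.0/24 (H6) depth=24
  ? 104.86.110.1  path d0:H0→d1:H4→d2:-→d3:-→d4:-→d5:-→d6:-→d7:-→d8:-→d9:-→d10:-→d11:-→d12:H6→d13:-→d14:-→d15:-→d16:H6→d17:-→d18:-→d19:-→d20:-→d21:-→d22:-→d23:-→d24:H1→d25:-→d26:H2  best=H2

== LOOKUPS ==
["no-route","H6","no-route","H4","H0","H4","H4","H6","H2"]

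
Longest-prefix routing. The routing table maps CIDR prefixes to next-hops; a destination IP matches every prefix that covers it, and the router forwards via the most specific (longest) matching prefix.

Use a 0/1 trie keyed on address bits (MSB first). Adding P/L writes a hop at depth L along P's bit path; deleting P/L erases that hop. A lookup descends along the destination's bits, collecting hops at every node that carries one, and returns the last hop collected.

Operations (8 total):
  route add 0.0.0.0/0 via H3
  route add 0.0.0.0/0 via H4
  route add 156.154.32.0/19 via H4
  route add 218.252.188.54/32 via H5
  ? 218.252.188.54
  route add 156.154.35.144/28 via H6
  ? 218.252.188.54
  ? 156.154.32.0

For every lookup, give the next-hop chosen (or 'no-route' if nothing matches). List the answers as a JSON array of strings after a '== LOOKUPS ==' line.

Apply in order:
  + 0.0.0.0/0 (H3) depth=0
  + 0.0.0.0/0 (H4) depth=0
  + 156.154.32.0/19 (H4) depth=19
  + 218.252.188.54/32 (H5) depth=32
  lookup 218.252.188.54: bits 11011010111111001011110000110110 walk d0:H4→d1:-→d2:-→d3:-→d4:-→d5:-→d6:-→d7:-→d8:-→d9:-→d10:-→d11:-→d12:-→d13:-→d14:-→d15:-→d16:-→d17:-→d18:-→d19:-→d20:-→d21:-→d22:-→d23:-→d24:-→d25:-→d26:-→d27:-→d28:-→d29:-→d30:-→d31:-→d32:H5 -> H5
  + 156.154.35.144/28 (H6) depth=28
  lookup 218.252.188.54: bits 11011010111111001011110000110110 walk d0:H4→d1:-→d2:-→d3:-→d4:-→d5:-→d6:-→d7:-→d8:-→d9:-→d10:-→d11:-→d12:-→d13:-→d14:-→d15:-→d16:-→d17:-→d18:-→d19:-→d20:-→d21:-→d22:-→d23:-→d24:-→d25:-→d26:-→d27:-→d28:-→d29:-→d30:-→d31:-→d32:H5 -> H5
  lookup 156.154.32.0: bits 1001110010011010001000 walk d0:H4→d1:-→d2:-→d3:-→d4:-→d5:-→d6:-→d7:-→d8:-→d9:-→d10:-→d11:-→d12:-→d13:-→d14:-→d15:-→d16:-→d17:-→d18:-→d19:H4→d20:-→d21:-→d22:- -> H4

== LOOKUPS ==
["H5","H5","H4"]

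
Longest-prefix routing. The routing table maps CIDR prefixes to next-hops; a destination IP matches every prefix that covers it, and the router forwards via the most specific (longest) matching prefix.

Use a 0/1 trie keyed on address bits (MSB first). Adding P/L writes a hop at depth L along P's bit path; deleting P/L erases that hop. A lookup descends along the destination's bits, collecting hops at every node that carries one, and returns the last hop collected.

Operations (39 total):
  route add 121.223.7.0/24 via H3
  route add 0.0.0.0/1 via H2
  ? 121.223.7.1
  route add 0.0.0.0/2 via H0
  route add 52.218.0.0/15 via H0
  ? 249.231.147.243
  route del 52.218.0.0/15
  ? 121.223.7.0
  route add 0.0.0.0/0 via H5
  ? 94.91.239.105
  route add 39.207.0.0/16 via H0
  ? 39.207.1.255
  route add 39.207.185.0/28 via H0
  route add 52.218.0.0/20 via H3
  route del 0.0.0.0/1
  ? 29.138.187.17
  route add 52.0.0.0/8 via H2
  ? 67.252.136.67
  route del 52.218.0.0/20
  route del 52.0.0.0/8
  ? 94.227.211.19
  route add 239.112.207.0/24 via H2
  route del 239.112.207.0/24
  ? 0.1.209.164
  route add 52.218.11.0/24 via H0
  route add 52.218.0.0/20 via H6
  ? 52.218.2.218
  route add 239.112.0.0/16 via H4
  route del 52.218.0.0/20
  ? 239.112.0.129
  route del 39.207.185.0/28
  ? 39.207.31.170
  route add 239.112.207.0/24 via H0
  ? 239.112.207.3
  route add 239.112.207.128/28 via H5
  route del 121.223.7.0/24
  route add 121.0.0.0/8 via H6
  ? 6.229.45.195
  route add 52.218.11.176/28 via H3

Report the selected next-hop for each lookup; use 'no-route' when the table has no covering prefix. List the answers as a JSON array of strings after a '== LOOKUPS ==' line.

Apply in order:
  + 121.223.7.0/24 (H3) depth=24
  + 0.0.0.0/1 (H2) depth=1
  lookup 121.223.7.1: bits 011110011101111100000111 walk d0:-→d1:H2→d2:-→d3:-→d4:-→d5:-→d6:-→d7:-→d8:-→d9:-→d10:-→d11:-→d12:-→d13:-→d14:-→d15:-→d16:-→d17:-→d18:-→d19:-→d20:-→d21:-→d22:-→d23:-→d24:H3 -> H3
  + 0.0.0.0/2 (H0) depth=2
  + 52.218.0.0/15 (H0) depth=15
  lookup 249.231.147.243: bits ε walk d0:- -> no-route
  del 52.218.0.0/15 (clear depth 15)
  lookup 121.223.7.0: bits 011110011101111100000111 walk d0:-→d1:H2→d2:-→d3:-→d4:-→d5:-→d6:-→d7:-→d8:-→d9:-→d10:-→d11:-→d12:-→d13:-→d14:-→d15:-→d16:-→d17:-→d18:-→d19:-→d20:-→d21:-→d22:-→d23:-→d24:H3 -> H3
  + 0.0.0.0/0 (H5) depth=0
  lookup 94.91.239.105: bits 01 walk d0:H5→d1:H2→d2:- -> H2
  + 39.207.0.0/16 (H0) depth=16
  lookup 39.207.1.255: bits 0010011111001111 walk d0:H5→d1:H2→d2:H0→d3:-→d4:-→d5:-→d6:-→d7:-→d8:-→d9:-→d10:-→d11:-→d12:-→d13:-→d14:-→d15:-→d16:H0 -> H0
  + 39.207.185.0/28 (H0) depth=28
  + 52.218.0.0/20 (H3) depth=20
  del 0.0.0.0/1 (clear depth 1)
  lookup 29.138.187.17: bits 00 walk d0:H5→d1:-→d2:H0 -> H0
  + 52.0.0.0/8 (H2) depth=8
  lookup 67.252.136.67: bits 01 walk d0:H5→d1:-→d2:- -> H5
  del 52.218.0.0/20 (clear depth 20)
  del 52.0.0.0/8 (clear depth 8)
  lookup 94.227.211.19: bits 01 walk d0:H5→d1:-→d2:- -> H5
  + 239.112.207.0/24 (H2) depth=24
  del 239.112.207.0/24 (clear depth 24)
  lookup 0.1.209.164: bits 00 walk d0:H5→d1:-→d2:H0 -> H0
  + 52.218.11.0/24 (H0) depth=24
  + 52.218.0.0/20 (H6) depth=20
  lookup 52.218.2.218: bits 00110100110110100000 walk d0:H5→d1:-→d2:H0→d3:-→d4:-→d5:-→d6:-→d7:-→d8:-→d9:-→d10:-→d11:-→d12:-→d13:-→d14:-→d15:-→d16:-→d17:-→d18:-→d19:-→d20:H6 -> H6
  + 239.112.0.0/16 (H4) depth=16
  del 52.218.0.0/20 (clear depth 20)
  lookup 239.112.0.129: bits 1110111101110000 walk d0:H5→d1:-→d2:-→d3:-→d4:-→d5:-→d6:-→d7:-→d8:-→d9:-→d10:-→d11:-→d12:-→d13:-→d14:-→d15:-→d16:H4 -> H4
  del 39.207.185.0/28 (clear depth 28)
  lookup 39.207.31.170: bits 0010011111001111 walk d0:H5→d1:-→d2:H0→d3:-→d4:-→d5:-→d6:-→d7:-→d8:-→d9:-→d10:-→d11:-→d12:-→d13:-→d14:-→d15:-→d16:H0 -> H0
  + 239.112.207.0/24 (H0) depth=24
  lookup 239.112.207.3: bits 111011110111000011001111 walk d0:H5→d1:-→d2:-→d3:-→d4:-→d5:-→d6:-→d7:-→d8:-→d9:-→d10:-→d11:-→d12:-→d13:-→d14:-→d15:-→d16:H4→d17:-→d18:-→d19:-→d20:-→d21:-→d22:-→d23:-→d24:H0 -> H0
  + 239.112.207.128/28 (H5) depth=28
  del 121.223.7.0/24 (clear depth 24)
  + 121.0.0.0/8 (H6) depth=8
  lookup 6.229.45.195: bits 00 walk d0:H5→d1:-→d2:H0 -> H0
  + 52.218.11.176/28 (H3) depth=28

== LOOKUPS ==
["H3","no-route","H3","H2","H0","H0","H5","H5","H0","H6","H4","H0","H0","H0"]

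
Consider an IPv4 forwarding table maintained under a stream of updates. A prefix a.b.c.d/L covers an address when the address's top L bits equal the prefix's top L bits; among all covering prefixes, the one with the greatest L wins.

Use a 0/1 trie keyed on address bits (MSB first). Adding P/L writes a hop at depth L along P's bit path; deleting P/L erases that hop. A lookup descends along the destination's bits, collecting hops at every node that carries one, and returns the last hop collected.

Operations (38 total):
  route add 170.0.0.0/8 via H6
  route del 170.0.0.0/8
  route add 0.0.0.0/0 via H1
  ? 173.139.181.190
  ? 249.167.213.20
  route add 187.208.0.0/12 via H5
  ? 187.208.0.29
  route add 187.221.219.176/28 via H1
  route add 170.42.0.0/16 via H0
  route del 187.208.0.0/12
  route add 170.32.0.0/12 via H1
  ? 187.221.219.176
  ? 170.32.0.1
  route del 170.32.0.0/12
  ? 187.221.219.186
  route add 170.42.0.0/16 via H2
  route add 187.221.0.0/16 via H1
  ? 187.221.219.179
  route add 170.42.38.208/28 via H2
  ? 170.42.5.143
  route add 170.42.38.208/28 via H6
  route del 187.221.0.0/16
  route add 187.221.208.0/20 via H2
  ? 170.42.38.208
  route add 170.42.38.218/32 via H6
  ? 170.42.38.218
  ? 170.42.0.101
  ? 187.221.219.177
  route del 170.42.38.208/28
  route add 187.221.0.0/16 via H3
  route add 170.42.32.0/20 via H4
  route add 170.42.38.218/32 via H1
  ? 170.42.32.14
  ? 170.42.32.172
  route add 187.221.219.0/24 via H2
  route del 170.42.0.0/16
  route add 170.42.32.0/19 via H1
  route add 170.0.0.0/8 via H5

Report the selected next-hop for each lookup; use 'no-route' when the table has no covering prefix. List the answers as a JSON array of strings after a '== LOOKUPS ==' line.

Process each operation:
  + 170.0.0.0/8 (H6) depth=8
  - 170.0.0.0/8 clear@8
  + 0.0.0.0/0 (H1) depth=0
  Q 173.139.181.190: descend 10101 ; hops seen [H1] ; pick H1
  Q 249.167.213.20: descend 1 ; hops seen [H1] ; pick H1
  + 187.208.0.0/12 (H5) depth=12
  Q 187.208.0.29: descend 101110111101 ; hops seen [H1,H5] ; pick H5
  + 187.221.219.176/28 (H1) depth=28
  + 170.42.0.0/16 (H0) depth=16
  - 187.208.0.0/12 clear@12
  + 170.32.0.0/12 (H1) depth=12
  Q 187.221.219.176: descend 1011101111011101110110111011 ; hops seen [H1,H1] ; pick H1
  Q 170.32.0.1: descend 101010100010 ; hops seen [H1,H1] ; pick H1
  - 170.32.0.0/12 clear@12
  Q 187.221.219.186: descend 1011101111011101110110111011 ; hops seen [H1,H1] ; pick H1
  + 170.42.0.0/16 (H2) depth=16
  + 187.221.0.0/16 (H1) depth=16
  Q 187.221.219.179: descend 1011101111011101110110111011 ; hops seen [H1,H1,H1] ; pick H1
  + 170.42.38.208/28 (H2) depth=28
  Q 170.42.5.143: descend 101010100010101000 ; hops seen [H1,H2] ; pick H2
  + 170.42.38.208/28 (H6) depth=28
  - 187.221.0.0/16 clear@16
  + 187.221.208.0/20 (H2) depth=20
  Q 170.42.38.208: descend 1010101000101010001001101101 ; hops seen [H1,H2,H6] ; pick H6
  + 170.42.38.218/32 (H6) depth=32
  Q 170.42.38.218: descend 10101010001010100010011011011010 ; hops seen [H1,H2,H6,H6] ; pick H6
  Q 170.42.0.101: descend 101010100010101000 ; hops seen [H1,H2] ; pick H2
  Q 187.221.219.177: descend 1011101111011101110110111011 ; hops seen [H1,H2,H1] ; pick H1
  - 170.42.38.208/28 clear@28
  + 187.221.0.0/16 (H3) depth=16
  + 170.42.32.0/20 (H4) depth=20
  + 170.42.38.218/32 (H1) depth=32
  Q 170.42.32.14: descend 101010100010101000100 ; hops seen [H1,H2,H4] ; pick H4
  Q 170.42.32.172: descend 101010100010101000100 ; hops seen [H1,H2,H4] ; pick H4
  + 187.221.219.0/24 (H2) depth=24
  - 170.42.0.0/16 clear@16
  + 170.42.32.0/19 (H1) depth=19
  + 170.0.0.0/8 (H5) depth=8

== LOOKUPS ==
["H1","H1","H5","H1","H1","H1","H1","H2","H6","H6","H2","H1","H4","H4"]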